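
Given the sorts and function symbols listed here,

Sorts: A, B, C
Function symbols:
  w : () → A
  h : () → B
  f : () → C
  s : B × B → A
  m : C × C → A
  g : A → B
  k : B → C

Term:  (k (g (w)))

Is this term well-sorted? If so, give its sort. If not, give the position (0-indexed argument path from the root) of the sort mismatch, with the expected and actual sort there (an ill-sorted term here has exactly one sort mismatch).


    (w) : A
  (g (w)) : B
(k (g (w))) : C

well-sorted; sort = C


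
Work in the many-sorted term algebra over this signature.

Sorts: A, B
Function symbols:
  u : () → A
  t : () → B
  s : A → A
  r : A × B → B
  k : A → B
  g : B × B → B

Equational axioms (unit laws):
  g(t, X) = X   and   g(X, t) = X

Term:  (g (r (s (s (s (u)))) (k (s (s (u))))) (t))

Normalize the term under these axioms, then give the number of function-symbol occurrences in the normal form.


1. (g (r (s (s (s (u)))) (k (s (s (u))))) (t))  →  (r (s (s (s (u)))) (k (s (s (u)))))
normal form: (r (s (s (s (u)))) (k (s (s (u)))))

size = 9


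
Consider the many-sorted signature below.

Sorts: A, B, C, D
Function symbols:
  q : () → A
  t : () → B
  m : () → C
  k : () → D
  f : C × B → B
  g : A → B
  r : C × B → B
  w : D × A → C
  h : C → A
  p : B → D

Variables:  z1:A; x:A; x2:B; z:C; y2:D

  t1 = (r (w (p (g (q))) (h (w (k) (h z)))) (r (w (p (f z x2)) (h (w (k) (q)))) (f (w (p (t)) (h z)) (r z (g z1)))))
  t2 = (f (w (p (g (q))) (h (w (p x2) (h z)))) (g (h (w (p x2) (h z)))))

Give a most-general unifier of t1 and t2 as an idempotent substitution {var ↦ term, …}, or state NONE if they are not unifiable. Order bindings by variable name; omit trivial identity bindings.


head clash or occurs-check failure — not unifiable

NONE (not unifiable)


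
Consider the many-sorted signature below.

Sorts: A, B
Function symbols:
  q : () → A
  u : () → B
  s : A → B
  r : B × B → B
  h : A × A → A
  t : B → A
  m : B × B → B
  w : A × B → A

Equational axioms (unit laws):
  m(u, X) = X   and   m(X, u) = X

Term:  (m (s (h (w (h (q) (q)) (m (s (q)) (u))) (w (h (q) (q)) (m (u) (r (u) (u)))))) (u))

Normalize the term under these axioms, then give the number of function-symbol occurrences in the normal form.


size = 15

1. (m (s (h (w (h (q) (q)) (m (s (q)) (u))) (w (h (q) (q)) (m (u) (r (u) (u)))))) (u))  →  (s (h (w (h (q) (q)) (m (s (q)) (u))) (w (h (q) (q)) (m (u) (r (u) (u))))))
2. (s (h (w (h (q) (q)) (m (s (q)) (u))) (w (h (q) (q)) (m (u) (r (u) (u))))))  →  (s (h (w (h (q) (q)) (s (q))) (w (h (q) (q)) (m (u) (r (u) (u))))))
3. (s (h (w (h (q) (q)) (s (q))) (w (h (q) (q)) (m (u) (r (u) (u))))))  →  (s (h (w (h (q) (q)) (s (q))) (w (h (q) (q)) (r (u) (u)))))
normal form: (s (h (w (h (q) (q)) (s (q))) (w (h (q) (q)) (r (u) (u)))))


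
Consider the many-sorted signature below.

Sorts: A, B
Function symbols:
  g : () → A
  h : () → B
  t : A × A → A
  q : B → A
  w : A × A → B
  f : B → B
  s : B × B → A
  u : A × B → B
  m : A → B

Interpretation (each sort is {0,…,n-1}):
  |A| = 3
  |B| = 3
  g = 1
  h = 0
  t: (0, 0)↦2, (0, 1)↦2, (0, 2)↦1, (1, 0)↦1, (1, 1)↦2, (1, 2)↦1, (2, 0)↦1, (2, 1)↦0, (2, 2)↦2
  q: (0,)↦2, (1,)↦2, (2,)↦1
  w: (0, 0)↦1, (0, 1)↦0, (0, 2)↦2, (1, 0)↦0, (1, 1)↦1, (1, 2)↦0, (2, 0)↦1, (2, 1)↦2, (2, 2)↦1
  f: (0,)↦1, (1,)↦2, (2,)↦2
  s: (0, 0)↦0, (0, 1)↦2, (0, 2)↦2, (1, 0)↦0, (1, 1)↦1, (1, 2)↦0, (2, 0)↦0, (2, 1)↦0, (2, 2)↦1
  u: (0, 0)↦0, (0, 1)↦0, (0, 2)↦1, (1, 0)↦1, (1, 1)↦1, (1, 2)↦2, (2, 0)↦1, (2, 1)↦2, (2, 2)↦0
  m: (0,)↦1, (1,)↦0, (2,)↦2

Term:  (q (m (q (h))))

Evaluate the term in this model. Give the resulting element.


  h = 0
  (q (h)) = q(0,) = 2
  (m (q (h))) = m(2,) = 2
  (q (m (q (h)))) = q(2,) = 1

value = 1


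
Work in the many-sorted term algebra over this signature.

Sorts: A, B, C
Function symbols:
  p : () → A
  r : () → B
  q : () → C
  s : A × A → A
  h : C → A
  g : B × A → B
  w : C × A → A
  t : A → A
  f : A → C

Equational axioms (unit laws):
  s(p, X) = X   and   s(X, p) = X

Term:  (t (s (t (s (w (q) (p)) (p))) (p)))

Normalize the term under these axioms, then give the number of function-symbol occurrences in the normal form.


size = 5

1. (t (s (t (s (w (q) (p)) (p))) (p)))  →  (t (t (s (w (q) (p)) (p))))
2. (t (t (s (w (q) (p)) (p))))  →  (t (t (w (q) (p))))
normal form: (t (t (w (q) (p))))


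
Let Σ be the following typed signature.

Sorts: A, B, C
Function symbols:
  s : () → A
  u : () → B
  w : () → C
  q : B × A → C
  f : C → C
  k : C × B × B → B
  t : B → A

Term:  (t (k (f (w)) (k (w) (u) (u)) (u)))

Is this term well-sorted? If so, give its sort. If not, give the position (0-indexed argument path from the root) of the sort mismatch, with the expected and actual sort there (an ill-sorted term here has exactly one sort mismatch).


      (w) : C
    (f (w)) : C
      (w) : C
      (u) : B
      (u) : B
    (k (w) (u) (u)) : B
    (u) : B
  (k (f (w)) (k (w) (u) (u)) (u)) : B
(t (k (f (w)) (k (w) (u) (u)) (u))) : A

well-sorted; sort = A


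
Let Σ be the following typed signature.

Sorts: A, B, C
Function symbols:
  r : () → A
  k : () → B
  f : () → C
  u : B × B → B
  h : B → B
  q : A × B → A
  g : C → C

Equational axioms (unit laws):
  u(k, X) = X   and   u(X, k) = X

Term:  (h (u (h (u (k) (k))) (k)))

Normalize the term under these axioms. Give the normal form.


normal form = (h (h (k)))

1. (h (u (h (u (k) (k))) (k)))  →  (h (h (u (k) (k))))
2. (h (h (u (k) (k))))  →  (h (h (k)))


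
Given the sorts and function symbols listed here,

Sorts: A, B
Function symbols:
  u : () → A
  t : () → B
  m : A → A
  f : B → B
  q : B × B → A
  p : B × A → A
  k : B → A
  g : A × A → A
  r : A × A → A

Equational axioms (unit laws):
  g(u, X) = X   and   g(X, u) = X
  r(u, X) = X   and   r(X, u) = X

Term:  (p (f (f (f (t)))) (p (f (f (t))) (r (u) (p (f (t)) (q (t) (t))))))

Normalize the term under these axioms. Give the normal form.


normal form = (p (f (f (f (t)))) (p (f (f (t))) (p (f (t)) (q (t) (t)))))

1. (p (f (f (f (t)))) (p (f (f (t))) (r (u) (p (f (t)) (q (t) (t))))))  →  (p (f (f (f (t)))) (p (f (f (t))) (p (f (t)) (q (t) (t)))))


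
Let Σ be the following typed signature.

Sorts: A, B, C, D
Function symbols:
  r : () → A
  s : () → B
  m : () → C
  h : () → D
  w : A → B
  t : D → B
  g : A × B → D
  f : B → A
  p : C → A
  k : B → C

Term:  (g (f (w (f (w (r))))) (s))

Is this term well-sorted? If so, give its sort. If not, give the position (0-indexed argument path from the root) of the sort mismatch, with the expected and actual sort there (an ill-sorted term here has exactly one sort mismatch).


well-sorted; sort = D

          (r) : A
        (w (r)) : B
      (f (w (r))) : A
    (w (f (w (r)))) : B
  (f (w (f (w (r))))) : A
  (s) : B
(g (f (w (f (w (r))))) (s)) : D


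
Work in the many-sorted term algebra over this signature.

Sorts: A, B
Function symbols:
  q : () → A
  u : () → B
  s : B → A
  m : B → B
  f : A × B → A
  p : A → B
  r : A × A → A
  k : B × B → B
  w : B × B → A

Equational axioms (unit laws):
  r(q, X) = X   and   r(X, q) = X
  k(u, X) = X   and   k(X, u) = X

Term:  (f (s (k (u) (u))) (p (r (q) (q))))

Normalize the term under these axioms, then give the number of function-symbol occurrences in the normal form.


size = 5

1. (f (s (k (u) (u))) (p (r (q) (q))))  →  (f (s (u)) (p (r (q) (q))))
2. (f (s (u)) (p (r (q) (q))))  →  (f (s (u)) (p (q)))
normal form: (f (s (u)) (p (q)))


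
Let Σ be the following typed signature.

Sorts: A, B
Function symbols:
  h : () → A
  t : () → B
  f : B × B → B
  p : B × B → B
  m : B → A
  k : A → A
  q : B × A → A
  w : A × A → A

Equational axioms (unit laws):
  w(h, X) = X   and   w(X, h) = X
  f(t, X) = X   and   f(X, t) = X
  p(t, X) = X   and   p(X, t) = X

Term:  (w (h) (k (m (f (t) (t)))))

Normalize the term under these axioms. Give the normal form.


1. (w (h) (k (m (f (t) (t)))))  →  (k (m (f (t) (t))))
2. (k (m (f (t) (t))))  →  (k (m (t)))

normal form = (k (m (t)))


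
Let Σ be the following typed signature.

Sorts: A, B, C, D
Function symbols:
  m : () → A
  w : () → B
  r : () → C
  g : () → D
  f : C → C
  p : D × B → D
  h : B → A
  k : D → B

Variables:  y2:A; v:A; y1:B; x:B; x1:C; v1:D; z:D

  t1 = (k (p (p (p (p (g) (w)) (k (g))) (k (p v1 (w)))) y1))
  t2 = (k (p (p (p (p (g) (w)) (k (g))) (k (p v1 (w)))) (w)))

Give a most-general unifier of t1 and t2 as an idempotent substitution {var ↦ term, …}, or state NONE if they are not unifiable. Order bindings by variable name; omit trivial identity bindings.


{y1 ↦ (w)}


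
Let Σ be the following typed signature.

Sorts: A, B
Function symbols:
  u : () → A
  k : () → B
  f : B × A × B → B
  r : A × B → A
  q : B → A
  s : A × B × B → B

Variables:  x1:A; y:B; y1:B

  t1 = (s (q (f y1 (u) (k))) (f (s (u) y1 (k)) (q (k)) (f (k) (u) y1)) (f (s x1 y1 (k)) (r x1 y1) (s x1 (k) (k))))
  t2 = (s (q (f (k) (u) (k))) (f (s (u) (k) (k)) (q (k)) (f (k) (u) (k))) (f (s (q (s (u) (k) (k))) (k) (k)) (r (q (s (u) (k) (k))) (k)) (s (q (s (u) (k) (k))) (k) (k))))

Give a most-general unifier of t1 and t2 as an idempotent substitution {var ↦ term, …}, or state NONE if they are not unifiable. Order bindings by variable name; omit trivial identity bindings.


{x1 ↦ (q (s (u) (k) (k))), y1 ↦ (k)}


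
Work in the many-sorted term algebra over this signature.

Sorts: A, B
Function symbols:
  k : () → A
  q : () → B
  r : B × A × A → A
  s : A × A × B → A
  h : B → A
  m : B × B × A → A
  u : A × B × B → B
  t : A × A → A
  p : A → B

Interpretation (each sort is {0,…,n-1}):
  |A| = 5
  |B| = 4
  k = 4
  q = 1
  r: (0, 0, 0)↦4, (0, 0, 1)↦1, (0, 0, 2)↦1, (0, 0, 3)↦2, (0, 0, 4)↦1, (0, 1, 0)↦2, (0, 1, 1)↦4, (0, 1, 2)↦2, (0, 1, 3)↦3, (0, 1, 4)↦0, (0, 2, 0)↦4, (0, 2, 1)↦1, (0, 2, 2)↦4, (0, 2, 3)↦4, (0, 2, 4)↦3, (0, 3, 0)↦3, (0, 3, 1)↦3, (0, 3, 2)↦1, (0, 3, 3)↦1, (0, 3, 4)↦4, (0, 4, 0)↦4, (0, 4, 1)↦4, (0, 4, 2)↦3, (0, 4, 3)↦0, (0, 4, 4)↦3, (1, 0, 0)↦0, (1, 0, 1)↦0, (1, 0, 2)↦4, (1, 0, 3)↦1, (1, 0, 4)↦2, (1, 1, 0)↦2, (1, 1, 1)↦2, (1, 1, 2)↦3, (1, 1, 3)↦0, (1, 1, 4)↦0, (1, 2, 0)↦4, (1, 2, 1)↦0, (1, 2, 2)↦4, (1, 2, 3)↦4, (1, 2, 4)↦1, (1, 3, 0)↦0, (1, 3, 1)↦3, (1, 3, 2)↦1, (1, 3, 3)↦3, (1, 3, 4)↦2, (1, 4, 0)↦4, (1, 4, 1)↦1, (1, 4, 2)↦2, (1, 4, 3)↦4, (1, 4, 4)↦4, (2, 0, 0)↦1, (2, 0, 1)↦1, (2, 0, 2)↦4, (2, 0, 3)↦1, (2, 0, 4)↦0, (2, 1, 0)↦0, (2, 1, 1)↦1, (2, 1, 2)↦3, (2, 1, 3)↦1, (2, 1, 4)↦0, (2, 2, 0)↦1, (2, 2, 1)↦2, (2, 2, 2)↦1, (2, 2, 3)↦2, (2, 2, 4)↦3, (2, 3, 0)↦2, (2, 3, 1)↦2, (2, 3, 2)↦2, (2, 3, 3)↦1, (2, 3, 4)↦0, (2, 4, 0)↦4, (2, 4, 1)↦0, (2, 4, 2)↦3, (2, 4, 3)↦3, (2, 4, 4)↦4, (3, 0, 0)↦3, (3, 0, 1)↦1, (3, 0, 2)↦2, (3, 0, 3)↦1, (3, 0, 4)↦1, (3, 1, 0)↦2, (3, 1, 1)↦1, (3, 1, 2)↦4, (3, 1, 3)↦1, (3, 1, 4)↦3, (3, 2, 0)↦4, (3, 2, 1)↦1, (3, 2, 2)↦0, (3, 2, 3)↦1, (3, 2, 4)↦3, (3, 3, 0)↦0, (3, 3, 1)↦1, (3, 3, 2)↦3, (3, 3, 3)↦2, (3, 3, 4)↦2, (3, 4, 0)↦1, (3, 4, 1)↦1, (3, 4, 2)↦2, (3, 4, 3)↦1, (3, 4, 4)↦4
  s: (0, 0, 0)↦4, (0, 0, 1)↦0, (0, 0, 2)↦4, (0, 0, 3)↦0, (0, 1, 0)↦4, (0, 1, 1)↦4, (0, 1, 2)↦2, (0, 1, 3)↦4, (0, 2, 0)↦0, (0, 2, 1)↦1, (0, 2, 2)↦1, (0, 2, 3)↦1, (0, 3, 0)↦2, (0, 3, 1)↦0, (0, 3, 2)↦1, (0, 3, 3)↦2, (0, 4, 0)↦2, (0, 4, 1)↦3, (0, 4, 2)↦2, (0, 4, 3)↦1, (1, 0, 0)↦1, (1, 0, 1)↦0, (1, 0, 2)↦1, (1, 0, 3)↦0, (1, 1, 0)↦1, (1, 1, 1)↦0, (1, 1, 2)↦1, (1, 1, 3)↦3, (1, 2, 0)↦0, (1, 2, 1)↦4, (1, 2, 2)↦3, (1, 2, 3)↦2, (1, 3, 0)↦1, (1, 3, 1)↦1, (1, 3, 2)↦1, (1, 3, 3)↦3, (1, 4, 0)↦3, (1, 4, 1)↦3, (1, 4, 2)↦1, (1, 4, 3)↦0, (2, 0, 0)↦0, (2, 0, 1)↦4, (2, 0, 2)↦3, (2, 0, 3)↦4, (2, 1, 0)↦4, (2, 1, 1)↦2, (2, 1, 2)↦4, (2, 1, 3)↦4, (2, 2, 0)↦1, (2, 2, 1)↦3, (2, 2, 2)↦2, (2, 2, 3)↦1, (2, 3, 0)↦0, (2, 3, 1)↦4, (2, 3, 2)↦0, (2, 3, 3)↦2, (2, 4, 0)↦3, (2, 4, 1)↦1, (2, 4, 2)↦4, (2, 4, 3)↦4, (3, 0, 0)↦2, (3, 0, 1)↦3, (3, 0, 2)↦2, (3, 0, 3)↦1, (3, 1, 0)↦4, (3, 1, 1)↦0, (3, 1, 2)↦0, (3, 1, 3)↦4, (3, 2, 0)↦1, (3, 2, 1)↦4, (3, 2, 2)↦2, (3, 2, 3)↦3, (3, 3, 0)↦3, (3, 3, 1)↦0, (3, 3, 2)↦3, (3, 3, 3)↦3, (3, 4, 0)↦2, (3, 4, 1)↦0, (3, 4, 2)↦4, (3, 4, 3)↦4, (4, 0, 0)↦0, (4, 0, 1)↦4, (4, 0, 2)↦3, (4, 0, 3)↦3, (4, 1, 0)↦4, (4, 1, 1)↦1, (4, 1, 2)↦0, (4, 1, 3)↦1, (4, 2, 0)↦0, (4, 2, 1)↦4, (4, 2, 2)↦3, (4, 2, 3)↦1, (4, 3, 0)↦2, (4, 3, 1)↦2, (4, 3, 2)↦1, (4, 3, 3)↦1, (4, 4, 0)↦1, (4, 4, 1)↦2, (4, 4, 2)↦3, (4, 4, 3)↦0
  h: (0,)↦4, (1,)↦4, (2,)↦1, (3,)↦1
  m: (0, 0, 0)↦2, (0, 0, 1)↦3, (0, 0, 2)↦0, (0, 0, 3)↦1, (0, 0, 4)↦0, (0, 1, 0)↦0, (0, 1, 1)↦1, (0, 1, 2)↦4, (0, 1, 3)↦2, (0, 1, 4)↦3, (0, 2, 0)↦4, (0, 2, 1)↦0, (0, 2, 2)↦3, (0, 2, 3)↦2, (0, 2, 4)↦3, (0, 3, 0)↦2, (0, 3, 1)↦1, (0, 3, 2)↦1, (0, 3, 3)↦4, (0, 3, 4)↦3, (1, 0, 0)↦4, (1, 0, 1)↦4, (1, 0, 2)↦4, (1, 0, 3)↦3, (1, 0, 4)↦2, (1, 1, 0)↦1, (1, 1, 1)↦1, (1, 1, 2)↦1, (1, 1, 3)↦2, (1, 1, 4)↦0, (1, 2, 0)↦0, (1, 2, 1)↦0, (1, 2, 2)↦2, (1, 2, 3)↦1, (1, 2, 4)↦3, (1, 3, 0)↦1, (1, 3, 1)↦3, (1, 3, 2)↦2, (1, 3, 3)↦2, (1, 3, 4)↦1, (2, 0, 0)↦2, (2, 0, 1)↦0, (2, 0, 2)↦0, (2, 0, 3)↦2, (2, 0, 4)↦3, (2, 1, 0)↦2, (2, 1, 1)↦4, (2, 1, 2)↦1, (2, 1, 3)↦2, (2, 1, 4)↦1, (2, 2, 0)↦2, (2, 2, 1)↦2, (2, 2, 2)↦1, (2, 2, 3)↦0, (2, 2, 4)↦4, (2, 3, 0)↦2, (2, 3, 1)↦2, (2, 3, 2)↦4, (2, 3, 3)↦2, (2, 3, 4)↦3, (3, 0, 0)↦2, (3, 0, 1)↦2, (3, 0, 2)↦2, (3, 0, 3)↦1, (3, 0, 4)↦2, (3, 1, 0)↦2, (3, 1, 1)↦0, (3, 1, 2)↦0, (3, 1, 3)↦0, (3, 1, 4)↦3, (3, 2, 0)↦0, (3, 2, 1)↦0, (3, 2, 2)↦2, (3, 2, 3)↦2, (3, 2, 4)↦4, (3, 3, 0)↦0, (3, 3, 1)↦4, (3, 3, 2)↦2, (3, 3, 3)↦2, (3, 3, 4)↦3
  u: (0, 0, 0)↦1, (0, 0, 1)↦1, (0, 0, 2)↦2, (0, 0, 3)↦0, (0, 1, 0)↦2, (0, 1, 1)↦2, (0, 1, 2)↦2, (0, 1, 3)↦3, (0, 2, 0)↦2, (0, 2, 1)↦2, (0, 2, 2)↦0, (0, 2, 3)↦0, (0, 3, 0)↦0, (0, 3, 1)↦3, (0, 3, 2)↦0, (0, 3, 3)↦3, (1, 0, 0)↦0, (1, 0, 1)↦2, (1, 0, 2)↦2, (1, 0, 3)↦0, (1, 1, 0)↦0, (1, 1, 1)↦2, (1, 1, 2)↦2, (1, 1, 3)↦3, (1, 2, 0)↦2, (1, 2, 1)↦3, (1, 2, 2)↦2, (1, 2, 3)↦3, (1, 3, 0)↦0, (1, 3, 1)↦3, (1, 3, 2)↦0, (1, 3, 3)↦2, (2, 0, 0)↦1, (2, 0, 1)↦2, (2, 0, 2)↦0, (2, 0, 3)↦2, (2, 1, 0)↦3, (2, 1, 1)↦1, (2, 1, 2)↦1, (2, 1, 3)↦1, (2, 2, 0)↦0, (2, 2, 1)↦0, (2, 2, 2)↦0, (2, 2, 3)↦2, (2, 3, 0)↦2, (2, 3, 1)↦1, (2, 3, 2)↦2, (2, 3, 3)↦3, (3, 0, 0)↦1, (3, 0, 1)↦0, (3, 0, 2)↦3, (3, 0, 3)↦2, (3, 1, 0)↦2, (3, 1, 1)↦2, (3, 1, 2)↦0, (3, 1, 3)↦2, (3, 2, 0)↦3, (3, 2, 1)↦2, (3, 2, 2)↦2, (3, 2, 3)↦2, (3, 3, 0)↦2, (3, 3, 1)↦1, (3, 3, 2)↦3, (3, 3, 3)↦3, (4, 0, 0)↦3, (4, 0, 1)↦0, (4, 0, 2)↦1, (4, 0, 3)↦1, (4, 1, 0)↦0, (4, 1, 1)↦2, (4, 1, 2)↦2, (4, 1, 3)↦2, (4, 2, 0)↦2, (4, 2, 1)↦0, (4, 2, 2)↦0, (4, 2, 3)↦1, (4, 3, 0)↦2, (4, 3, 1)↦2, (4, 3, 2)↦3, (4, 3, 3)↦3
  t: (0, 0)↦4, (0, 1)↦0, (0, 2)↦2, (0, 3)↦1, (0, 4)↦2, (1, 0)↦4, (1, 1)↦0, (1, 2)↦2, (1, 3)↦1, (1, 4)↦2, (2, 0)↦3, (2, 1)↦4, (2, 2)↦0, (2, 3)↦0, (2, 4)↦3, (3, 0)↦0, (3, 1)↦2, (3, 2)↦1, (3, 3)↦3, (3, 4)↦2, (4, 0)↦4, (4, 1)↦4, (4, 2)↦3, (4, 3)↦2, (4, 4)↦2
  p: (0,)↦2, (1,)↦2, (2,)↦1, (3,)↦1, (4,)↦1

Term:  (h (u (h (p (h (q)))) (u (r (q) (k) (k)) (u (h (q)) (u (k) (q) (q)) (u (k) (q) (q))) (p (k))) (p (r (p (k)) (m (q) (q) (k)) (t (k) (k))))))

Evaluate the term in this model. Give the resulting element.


value = 4

  q = 1
  (h (q)) = h(1,) = 4
  (p (h (q))) = p(4,) = 1
  (h (p (h (q)))) = h(1,) = 4
  q = 1
  k = 4
  k = 4
  (r (q) (k) (k)) = r(1, 4, 4) = 4
  q = 1
  (h (q)) = h(1,) = 4
  k = 4
  q = 1
  q = 1
  (u (k) (q) (q)) = u(4, 1, 1) = 2
  k = 4
  q = 1
  q = 1
  (u (k) (q) (q)) = u(4, 1, 1) = 2
  (u (h (q)) (u (k) (q) (q)) (u (k) (q) (q))) = u(4, 2, 2) = 0
  k = 4
  (p (k)) = p(4,) = 1
  (u (r (q) (k) (k)) (u (h (q)) (u (k) (q) (q)) (u (k) (q) (q))) (p (k))) = u(4, 0, 1) = 0
  k = 4
  (p (k)) = p(4,) = 1
  q = 1
  q = 1
  k = 4
  (m (q) (q) (k)) = m(1, 1, 4) = 0
  k = 4
  k = 4
  (t (k) (k)) = t(4, 4) = 2
  (r (p (k)) (m (q) (q) (k)) (t (k) (k))) = r(1, 0, 2) = 4
  (p (r (p (k)) (m (q) (q) (k)) (t (k) (k)))) = p(4,) = 1
  (u (h (p (h (q)))) (u (r (q) (k) (k)) (u (h (q)) (u (k) (q) (q)) (u (k) (q) (q))) (p (k))) (p (r (p (k)) (m (q) (q) (k)) (t (k) (k))))) = u(4, 0, 1) = 0
  (h (u (h (p (h (q)))) (u (r (q) (k) (k)) (u (h (q)) (u (k) (q) (q)) (u (k) (q) (q))) (p (k))) (p (r (p (k)) (m (q) (q) (k)) (t (k) (k)))))) = h(0,) = 4


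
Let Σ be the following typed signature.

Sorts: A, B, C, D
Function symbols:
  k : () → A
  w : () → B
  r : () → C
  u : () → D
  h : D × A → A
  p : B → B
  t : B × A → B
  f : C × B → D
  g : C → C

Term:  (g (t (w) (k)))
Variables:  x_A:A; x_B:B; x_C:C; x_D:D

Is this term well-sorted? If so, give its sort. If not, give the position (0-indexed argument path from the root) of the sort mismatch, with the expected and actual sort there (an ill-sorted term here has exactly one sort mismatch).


ill-sorted at position [0]: expected C, got B

    (w) : B
    (k) : A
  (t (w) (k)) : B
(g (t (w) (k))) : ✗ arg 0 at [0] has sort B, expected C


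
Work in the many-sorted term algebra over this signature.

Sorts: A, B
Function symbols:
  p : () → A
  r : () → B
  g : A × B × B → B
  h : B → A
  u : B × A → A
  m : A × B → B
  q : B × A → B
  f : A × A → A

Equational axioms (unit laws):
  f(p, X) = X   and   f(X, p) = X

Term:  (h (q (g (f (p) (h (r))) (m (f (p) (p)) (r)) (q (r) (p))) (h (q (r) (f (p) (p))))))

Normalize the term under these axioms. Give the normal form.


1. (h (q (g (f (p) (h (r))) (m (f (p) (p)) (r)) (q (r) (p))) (h (q (r) (f (p) (p))))))  →  (h (q (g (h (r)) (m (f (p) (p)) (r)) (q (r) (p))) (h (q (r) (f (p) (p))))))
2. (h (q (g (h (r)) (m (f (p) (p)) (r)) (q (r) (p))) (h (q (r) (f (p) (p))))))  →  (h (q (g (h (r)) (m (p) (r)) (q (r) (p))) (h (q (r) (f (p) (p))))))
3. (h (q (g (h (r)) (m (p) (r)) (q (r) (p))) (h (q (r) (f (p) (p))))))  →  (h (q (g (h (r)) (m (p) (r)) (q (r) (p))) (h (q (r) (p)))))

normal form = (h (q (g (h (r)) (m (p) (r)) (q (r) (p))) (h (q (r) (p)))))


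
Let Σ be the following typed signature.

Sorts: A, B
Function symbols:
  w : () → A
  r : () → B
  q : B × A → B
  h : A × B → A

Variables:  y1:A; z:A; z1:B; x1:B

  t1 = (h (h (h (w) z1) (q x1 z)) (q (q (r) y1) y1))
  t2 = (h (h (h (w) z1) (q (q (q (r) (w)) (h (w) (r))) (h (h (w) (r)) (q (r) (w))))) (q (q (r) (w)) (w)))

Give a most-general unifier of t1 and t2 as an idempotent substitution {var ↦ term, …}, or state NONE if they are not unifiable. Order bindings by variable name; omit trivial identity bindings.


{x1 ↦ (q (q (r) (w)) (h (w) (r))), y1 ↦ (w), z ↦ (h (h (w) (r)) (q (r) (w)))}


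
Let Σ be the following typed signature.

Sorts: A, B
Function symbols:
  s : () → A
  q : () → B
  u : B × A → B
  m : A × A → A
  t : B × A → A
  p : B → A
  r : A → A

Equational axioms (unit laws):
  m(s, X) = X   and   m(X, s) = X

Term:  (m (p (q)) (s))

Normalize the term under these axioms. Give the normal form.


1. (m (p (q)) (s))  →  (p (q))

normal form = (p (q))


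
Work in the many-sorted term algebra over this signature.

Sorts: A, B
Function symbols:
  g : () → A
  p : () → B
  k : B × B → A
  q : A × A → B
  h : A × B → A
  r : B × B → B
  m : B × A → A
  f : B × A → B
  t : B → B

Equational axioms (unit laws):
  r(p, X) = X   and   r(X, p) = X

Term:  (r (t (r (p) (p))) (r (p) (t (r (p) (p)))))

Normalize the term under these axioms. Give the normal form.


normal form = (r (t (p)) (t (p)))

1. (r (t (r (p) (p))) (r (p) (t (r (p) (p)))))  →  (r (t (p)) (r (p) (t (r (p) (p)))))
2. (r (t (p)) (r (p) (t (r (p) (p)))))  →  (r (t (p)) (t (r (p) (p))))
3. (r (t (p)) (t (r (p) (p))))  →  (r (t (p)) (t (p)))


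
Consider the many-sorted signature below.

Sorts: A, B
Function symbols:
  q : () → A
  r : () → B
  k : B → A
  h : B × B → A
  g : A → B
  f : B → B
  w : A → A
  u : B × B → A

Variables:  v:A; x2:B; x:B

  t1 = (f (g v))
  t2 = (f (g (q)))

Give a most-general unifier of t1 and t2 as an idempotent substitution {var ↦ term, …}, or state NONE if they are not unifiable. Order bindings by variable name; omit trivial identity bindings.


{v ↦ (q)}


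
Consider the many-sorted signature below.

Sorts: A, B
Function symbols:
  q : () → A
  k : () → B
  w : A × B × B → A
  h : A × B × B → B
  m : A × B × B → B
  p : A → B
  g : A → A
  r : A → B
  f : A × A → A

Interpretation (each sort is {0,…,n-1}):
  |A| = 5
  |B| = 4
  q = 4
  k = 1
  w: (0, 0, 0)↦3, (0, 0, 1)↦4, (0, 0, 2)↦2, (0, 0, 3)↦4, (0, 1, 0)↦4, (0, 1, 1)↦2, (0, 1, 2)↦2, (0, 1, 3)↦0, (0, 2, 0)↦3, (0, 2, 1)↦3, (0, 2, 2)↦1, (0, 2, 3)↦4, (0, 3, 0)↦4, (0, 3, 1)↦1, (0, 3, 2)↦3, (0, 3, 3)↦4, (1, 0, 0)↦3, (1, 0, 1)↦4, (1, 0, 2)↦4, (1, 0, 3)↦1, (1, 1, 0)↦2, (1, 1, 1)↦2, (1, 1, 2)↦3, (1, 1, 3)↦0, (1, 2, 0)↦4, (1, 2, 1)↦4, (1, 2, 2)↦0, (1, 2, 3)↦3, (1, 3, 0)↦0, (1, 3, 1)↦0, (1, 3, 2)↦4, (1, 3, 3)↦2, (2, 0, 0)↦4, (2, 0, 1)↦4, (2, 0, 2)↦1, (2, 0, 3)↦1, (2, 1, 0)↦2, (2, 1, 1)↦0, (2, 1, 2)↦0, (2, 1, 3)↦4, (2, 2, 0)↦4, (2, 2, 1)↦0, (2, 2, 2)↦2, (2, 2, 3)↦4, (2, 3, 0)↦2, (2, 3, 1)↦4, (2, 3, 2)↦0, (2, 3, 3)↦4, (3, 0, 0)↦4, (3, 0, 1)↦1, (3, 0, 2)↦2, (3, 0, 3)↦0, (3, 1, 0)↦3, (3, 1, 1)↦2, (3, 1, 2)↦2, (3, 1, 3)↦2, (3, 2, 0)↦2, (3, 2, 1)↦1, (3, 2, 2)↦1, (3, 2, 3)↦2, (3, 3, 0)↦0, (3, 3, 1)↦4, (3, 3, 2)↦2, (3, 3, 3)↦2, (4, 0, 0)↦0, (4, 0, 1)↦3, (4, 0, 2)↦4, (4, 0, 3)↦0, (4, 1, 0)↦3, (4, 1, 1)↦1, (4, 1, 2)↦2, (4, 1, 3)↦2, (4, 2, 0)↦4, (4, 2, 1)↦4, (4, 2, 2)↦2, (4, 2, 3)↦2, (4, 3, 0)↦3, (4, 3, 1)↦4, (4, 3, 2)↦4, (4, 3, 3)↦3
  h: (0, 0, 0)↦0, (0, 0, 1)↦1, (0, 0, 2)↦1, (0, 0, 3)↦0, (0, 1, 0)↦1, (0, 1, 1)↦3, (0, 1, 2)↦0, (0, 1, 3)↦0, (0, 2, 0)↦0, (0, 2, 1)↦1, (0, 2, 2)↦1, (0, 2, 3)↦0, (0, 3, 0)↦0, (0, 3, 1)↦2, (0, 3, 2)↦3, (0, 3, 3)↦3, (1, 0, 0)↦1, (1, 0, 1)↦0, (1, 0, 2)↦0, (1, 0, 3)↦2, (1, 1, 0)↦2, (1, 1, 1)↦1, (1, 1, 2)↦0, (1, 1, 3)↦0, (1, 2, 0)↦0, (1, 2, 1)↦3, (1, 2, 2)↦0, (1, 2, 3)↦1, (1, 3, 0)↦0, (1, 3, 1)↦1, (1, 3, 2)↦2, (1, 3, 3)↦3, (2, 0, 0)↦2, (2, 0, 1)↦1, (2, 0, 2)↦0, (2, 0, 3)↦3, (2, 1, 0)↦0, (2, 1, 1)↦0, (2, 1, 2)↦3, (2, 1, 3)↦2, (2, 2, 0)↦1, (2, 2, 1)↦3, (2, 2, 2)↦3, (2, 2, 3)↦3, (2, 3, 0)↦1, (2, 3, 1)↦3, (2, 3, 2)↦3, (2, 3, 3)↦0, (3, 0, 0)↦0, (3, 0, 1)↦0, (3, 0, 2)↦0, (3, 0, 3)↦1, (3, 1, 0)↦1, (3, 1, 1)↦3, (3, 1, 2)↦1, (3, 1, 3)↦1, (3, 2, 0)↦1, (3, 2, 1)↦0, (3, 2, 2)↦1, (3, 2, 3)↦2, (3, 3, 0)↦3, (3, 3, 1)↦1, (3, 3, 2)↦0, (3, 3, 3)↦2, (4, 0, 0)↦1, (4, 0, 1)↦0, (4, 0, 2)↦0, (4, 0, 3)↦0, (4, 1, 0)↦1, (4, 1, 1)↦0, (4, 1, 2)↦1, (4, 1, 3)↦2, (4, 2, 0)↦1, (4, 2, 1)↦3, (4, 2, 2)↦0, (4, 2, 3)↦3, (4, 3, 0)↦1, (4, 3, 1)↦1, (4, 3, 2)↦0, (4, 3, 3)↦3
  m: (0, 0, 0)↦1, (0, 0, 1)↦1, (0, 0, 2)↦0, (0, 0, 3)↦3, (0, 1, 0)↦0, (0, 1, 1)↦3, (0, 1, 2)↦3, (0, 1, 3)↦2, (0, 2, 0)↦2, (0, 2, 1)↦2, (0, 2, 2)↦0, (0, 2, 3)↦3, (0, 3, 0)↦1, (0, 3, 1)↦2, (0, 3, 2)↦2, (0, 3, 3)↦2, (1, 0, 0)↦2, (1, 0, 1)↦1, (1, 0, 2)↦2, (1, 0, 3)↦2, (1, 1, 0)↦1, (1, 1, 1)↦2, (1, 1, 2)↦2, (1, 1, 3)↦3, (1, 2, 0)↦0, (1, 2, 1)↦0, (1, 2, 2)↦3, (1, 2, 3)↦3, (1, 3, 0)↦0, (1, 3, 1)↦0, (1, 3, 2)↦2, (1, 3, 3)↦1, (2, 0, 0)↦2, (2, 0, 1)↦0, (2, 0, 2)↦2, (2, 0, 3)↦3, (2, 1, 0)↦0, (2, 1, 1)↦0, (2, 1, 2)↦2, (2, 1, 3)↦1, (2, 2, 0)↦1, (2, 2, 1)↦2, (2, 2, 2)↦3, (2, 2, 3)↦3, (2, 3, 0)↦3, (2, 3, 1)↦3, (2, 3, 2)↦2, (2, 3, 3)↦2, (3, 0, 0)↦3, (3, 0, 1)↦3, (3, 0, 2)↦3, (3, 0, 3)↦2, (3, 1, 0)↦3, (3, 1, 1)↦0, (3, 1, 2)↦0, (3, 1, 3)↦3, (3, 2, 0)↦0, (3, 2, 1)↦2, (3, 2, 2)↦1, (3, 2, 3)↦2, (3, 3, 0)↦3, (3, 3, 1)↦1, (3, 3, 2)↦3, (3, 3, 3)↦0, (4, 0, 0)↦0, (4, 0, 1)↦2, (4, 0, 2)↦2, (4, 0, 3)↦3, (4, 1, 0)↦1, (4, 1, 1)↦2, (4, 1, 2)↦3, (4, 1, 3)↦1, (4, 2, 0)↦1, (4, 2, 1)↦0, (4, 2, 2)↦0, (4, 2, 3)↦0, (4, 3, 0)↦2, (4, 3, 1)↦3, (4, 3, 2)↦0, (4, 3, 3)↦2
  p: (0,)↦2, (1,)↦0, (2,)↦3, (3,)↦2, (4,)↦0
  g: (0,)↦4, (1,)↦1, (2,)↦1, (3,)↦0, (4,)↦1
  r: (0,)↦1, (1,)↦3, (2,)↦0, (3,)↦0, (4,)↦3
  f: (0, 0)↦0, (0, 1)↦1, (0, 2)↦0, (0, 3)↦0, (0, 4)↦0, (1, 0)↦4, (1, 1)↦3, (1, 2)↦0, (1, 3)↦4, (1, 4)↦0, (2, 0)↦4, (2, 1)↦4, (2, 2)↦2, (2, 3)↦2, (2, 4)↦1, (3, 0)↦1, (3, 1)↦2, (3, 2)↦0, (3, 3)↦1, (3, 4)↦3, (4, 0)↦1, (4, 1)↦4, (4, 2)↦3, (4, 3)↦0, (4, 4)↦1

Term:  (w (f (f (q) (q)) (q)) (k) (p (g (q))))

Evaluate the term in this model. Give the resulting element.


value = 4

  q = 4
  q = 4
  (f (q) (q)) = f(4, 4) = 1
  q = 4
  (f (f (q) (q)) (q)) = f(1, 4) = 0
  k = 1
  q = 4
  (g (q)) = g(4,) = 1
  (p (g (q))) = p(1,) = 0
  (w (f (f (q) (q)) (q)) (k) (p (g (q)))) = w(0, 1, 0) = 4


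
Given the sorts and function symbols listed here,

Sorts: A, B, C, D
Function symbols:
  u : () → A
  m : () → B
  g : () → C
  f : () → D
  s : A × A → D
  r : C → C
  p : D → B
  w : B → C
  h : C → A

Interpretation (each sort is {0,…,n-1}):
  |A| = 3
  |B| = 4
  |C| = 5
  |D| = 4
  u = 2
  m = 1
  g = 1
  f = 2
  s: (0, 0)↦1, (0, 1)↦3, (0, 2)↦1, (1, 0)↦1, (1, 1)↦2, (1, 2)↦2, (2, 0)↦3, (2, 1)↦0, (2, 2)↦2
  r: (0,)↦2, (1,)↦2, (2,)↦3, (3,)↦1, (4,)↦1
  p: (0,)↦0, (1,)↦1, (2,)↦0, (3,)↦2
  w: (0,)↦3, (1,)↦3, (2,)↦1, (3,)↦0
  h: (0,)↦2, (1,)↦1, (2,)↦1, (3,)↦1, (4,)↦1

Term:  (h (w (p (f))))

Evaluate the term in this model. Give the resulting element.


value = 1

  f = 2
  (p (f)) = p(2,) = 0
  (w (p (f))) = w(0,) = 3
  (h (w (p (f)))) = h(3,) = 1


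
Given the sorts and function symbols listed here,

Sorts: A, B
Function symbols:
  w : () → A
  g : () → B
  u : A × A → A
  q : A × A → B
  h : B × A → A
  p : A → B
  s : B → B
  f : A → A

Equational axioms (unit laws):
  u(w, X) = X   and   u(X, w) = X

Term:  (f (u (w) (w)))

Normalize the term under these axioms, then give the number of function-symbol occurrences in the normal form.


1. (f (u (w) (w)))  →  (f (w))
normal form: (f (w))

size = 2


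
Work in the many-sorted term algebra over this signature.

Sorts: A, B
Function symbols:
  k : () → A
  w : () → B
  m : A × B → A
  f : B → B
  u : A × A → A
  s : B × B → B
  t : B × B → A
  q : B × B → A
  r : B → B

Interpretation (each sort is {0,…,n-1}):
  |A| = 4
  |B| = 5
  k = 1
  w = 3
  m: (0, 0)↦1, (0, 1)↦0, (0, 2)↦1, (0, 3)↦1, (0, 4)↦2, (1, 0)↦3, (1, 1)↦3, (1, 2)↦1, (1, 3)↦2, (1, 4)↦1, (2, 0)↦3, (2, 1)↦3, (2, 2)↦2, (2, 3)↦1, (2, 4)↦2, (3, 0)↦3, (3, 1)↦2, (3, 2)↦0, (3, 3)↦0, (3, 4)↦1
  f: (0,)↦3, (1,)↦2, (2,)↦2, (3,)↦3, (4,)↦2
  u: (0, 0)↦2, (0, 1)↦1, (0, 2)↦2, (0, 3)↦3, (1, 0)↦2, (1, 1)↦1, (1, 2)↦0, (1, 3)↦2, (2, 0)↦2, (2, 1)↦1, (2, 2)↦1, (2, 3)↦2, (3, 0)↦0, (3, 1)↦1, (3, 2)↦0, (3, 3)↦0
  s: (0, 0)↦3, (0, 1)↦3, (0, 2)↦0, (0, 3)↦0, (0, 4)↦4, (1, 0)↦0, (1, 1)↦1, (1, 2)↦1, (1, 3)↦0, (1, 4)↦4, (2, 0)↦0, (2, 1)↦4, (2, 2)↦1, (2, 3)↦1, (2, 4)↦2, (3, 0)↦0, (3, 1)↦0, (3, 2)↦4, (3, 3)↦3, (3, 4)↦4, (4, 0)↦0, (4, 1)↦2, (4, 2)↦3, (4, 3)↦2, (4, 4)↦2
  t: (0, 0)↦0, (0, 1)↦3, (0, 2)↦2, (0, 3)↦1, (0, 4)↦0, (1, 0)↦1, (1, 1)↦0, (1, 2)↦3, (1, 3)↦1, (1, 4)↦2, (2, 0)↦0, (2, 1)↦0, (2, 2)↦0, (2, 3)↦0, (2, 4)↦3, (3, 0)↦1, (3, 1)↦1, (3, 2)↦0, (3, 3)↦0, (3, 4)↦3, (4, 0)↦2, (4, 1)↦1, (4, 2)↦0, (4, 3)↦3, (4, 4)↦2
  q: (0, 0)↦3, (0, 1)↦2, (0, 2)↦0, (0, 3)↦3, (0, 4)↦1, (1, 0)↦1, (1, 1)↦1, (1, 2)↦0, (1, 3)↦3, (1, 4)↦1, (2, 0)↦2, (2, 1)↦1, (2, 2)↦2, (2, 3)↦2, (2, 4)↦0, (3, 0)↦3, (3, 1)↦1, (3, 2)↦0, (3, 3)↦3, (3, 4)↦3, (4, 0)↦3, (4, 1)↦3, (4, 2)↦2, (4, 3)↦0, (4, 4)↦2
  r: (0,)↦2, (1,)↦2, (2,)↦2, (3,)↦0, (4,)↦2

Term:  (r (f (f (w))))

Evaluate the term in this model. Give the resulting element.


value = 0

  w = 3
  (f (w)) = f(3,) = 3
  (f (f (w))) = f(3,) = 3
  (r (f (f (w)))) = r(3,) = 0


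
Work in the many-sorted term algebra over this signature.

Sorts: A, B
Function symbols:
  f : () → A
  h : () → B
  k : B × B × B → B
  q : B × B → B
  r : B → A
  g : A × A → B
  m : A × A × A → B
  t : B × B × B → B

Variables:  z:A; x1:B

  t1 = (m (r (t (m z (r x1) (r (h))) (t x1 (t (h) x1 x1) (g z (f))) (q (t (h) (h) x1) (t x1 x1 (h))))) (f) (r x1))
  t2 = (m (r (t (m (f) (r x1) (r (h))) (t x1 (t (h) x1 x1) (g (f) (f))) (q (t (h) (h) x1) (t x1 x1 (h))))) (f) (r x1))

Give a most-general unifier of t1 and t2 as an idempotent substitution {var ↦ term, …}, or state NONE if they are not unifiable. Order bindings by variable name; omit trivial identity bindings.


{z ↦ (f)}


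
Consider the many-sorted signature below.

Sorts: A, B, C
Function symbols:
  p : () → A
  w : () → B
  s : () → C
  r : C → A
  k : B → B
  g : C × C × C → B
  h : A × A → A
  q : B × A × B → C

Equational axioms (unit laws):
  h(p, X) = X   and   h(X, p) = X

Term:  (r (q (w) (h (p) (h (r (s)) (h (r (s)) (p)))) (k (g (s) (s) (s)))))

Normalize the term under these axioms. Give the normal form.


1. (r (q (w) (h (p) (h (r (s)) (h (r (s)) (p)))) (k (g (s) (s) (s)))))  →  (r (q (w) (h (r (s)) (h (r (s)) (p))) (k (g (s) (s) (s)))))
2. (r (q (w) (h (r (s)) (h (r (s)) (p))) (k (g (s) (s) (s)))))  →  (r (q (w) (h (r (s)) (r (s))) (k (g (s) (s) (s)))))

normal form = (r (q (w) (h (r (s)) (r (s))) (k (g (s) (s) (s)))))


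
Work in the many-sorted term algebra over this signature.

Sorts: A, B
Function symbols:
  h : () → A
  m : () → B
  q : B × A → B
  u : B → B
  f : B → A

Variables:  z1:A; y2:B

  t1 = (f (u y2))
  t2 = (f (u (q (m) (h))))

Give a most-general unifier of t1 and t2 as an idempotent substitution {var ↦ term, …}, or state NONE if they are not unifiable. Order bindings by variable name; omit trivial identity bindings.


{y2 ↦ (q (m) (h))}


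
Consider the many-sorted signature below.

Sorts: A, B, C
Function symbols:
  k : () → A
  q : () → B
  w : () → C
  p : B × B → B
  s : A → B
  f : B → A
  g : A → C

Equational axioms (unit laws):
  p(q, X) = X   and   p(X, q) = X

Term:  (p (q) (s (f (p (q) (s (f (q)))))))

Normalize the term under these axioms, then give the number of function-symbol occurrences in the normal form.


1. (p (q) (s (f (p (q) (s (f (q)))))))  →  (s (f (p (q) (s (f (q))))))
2. (s (f (p (q) (s (f (q))))))  →  (s (f (s (f (q)))))
normal form: (s (f (s (f (q)))))

size = 5


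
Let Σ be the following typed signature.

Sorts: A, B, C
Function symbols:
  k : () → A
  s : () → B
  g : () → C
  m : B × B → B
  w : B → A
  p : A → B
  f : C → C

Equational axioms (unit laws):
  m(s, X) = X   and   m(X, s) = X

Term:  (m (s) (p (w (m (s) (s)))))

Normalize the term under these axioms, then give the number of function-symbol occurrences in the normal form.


1. (m (s) (p (w (m (s) (s)))))  →  (p (w (m (s) (s))))
2. (p (w (m (s) (s))))  →  (p (w (s)))
normal form: (p (w (s)))

size = 3


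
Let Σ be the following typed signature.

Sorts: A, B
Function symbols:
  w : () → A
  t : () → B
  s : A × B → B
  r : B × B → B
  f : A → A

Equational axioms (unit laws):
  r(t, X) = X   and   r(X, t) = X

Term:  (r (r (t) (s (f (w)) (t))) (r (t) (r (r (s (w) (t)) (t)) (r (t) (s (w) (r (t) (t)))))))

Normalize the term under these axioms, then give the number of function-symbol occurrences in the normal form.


size = 12

1. (r (r (t) (s (f (w)) (t))) (r (t) (r (r (s (w) (t)) (t)) (r (t) (s (w) (r (t) (t)))))))  →  (r (s (f (w)) (t)) (r (t) (r (r (s (w) (t)) (t)) (r (t) (s (w) (r (t) (t)))))))
2. (r (s (f (w)) (t)) (r (t) (r (r (s (w) (t)) (t)) (r (t) (s (w) (r (t) (t)))))))  →  (r (s (f (w)) (t)) (r (r (s (w) (t)) (t)) (r (t) (s (w) (r (t) (t))))))
3. (r (s (f (w)) (t)) (r (r (s (w) (t)) (t)) (r (t) (s (w) (r (t) (t))))))  →  (r (s (f (w)) (t)) (r (s (w) (t)) (r (t) (s (w) (r (t) (t))))))
4. (r (s (f (w)) (t)) (r (s (w) (t)) (r (t) (s (w) (r (t) (t))))))  →  (r (s (f (w)) (t)) (r (s (w) (t)) (s (w) (r (t) (t)))))
5. (r (s (f (w)) (t)) (r (s (w) (t)) (s (w) (r (t) (t)))))  →  (r (s (f (w)) (t)) (r (s (w) (t)) (s (w) (t))))
normal form: (r (s (f (w)) (t)) (r (s (w) (t)) (s (w) (t))))


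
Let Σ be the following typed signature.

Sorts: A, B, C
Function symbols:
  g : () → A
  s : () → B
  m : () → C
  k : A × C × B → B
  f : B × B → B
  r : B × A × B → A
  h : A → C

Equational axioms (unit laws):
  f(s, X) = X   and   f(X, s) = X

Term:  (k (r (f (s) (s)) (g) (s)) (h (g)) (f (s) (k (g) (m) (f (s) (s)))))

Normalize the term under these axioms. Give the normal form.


normal form = (k (r (s) (g) (s)) (h (g)) (k (g) (m) (s)))

1. (k (r (f (s) (s)) (g) (s)) (h (g)) (f (s) (k (g) (m) (f (s) (s)))))  →  (k (r (s) (g) (s)) (h (g)) (f (s) (k (g) (m) (f (s) (s)))))
2. (k (r (s) (g) (s)) (h (g)) (f (s) (k (g) (m) (f (s) (s)))))  →  (k (r (s) (g) (s)) (h (g)) (k (g) (m) (f (s) (s))))
3. (k (r (s) (g) (s)) (h (g)) (k (g) (m) (f (s) (s))))  →  (k (r (s) (g) (s)) (h (g)) (k (g) (m) (s)))


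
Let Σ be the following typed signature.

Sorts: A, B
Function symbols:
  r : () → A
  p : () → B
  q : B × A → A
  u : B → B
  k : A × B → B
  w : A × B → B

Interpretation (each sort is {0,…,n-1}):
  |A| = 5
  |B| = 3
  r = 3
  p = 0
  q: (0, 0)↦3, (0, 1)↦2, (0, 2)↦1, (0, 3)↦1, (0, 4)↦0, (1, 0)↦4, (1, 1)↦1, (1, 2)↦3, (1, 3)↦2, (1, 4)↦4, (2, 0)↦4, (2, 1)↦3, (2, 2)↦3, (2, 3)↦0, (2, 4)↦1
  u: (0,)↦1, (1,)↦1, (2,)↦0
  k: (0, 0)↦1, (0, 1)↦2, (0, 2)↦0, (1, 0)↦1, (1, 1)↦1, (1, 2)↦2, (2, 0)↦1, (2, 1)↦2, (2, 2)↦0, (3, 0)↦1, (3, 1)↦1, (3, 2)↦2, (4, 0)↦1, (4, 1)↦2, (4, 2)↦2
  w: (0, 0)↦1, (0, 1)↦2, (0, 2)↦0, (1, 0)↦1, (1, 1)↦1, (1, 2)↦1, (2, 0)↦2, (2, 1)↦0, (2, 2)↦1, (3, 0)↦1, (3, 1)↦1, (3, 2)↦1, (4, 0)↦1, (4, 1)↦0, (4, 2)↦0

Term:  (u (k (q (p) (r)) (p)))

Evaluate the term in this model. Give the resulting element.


  p = 0
  r = 3
  (q (p) (r)) = q(0, 3) = 1
  p = 0
  (k (q (p) (r)) (p)) = k(1, 0) = 1
  (u (k (q (p) (r)) (p))) = u(1,) = 1

value = 1


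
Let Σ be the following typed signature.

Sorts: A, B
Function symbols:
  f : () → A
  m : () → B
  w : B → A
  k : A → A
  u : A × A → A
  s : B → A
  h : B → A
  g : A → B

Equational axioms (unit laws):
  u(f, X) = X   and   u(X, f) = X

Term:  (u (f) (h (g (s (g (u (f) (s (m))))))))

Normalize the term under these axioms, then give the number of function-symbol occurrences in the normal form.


size = 6

1. (u (f) (h (g (s (g (u (f) (s (m))))))))  →  (h (g (s (g (u (f) (s (m)))))))
2. (h (g (s (g (u (f) (s (m)))))))  →  (h (g (s (g (s (m))))))
normal form: (h (g (s (g (s (m))))))


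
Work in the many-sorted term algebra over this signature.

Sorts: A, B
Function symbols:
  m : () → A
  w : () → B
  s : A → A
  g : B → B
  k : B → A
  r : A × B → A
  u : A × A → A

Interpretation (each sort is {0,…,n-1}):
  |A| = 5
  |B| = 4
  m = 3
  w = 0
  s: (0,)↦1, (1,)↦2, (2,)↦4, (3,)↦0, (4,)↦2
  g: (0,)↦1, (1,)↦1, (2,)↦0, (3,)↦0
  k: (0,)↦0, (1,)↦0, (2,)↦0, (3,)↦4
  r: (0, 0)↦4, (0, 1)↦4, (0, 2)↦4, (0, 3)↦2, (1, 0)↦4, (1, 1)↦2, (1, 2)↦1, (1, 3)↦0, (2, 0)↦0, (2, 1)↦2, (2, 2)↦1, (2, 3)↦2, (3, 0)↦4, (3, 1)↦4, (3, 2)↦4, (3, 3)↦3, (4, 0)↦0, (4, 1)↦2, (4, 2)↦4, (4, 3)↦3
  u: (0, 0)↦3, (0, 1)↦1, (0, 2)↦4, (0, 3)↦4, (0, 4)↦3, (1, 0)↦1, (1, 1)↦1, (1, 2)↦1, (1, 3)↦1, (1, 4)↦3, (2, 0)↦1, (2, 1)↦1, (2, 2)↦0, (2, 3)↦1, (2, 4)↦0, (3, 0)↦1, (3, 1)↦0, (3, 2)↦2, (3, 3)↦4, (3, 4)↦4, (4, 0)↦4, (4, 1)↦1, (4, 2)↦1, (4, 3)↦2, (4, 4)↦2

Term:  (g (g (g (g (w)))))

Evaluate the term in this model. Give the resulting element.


value = 1

  w = 0
  (g (w)) = g(0,) = 1
  (g (g (w))) = g(1,) = 1
  (g (g (g (w)))) = g(1,) = 1
  (g (g (g (g (w))))) = g(1,) = 1


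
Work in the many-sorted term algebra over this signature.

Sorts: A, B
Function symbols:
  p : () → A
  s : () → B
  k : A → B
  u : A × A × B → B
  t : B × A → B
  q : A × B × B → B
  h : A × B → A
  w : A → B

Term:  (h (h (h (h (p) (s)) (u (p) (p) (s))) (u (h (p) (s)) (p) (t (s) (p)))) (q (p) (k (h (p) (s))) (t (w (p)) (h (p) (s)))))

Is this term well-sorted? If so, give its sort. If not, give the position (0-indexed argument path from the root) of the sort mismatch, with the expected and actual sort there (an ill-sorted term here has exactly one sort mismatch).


well-sorted; sort = A

        (p) : A
        (s) : B
      (h (p) (s)) : A
        (p) : A
        (p) : A
        (s) : B
      (u (p) (p) (s)) : B
    (h (h (p) (s)) (u (p) (p) (s))) : A
        (p) : A
        (s) : B
      (h (p) (s)) : A
      (p) : A
        (s) : B
        (p) : A
      (t (s) (p)) : B
    (u (h (p) (s)) (p) (t (s) (p))) : B
  (h (h (h (p) (s)) (u (p) (p) (s))) (u (h (p) (s)) (p) (t (s) (p)))) : A
    (p) : A
        (p) : A
        (s) : B
      (h (p) (s)) : A
    (k (h (p) (s))) : B
        (p) : A
      (w (p)) : B
        (p) : A
        (s) : B
      (h (p) (s)) : A
    (t (w (p)) (h (p) (s))) : B
  (q (p) (k (h (p) (s))) (t (w (p)) (h (p) (s)))) : B
(h (h (h (h (p) (s)) (u (p) (p) (s))) (u (h (p) (s)) (p) (t (s) (p)))) (q (p) (k (h (p) (s))) (t (w (p)) (h (p) (s))))) : A


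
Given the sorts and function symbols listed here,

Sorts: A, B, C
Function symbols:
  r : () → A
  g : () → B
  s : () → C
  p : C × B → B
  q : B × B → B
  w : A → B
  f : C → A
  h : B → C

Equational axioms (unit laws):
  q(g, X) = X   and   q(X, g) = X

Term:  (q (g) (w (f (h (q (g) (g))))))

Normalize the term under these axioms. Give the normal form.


normal form = (w (f (h (g))))

1. (q (g) (w (f (h (q (g) (g))))))  →  (w (f (h (q (g) (g)))))
2. (w (f (h (q (g) (g)))))  →  (w (f (h (g))))


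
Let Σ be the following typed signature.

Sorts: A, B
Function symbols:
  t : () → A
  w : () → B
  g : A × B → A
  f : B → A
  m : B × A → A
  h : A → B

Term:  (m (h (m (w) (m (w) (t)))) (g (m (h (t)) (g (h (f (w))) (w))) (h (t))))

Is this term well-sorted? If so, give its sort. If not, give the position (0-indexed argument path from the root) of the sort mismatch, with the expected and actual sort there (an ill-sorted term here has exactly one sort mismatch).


      (w) : B
        (w) : B
        (t) : A
      (m (w) (t)) : A
    (m (w) (m (w) (t))) : A
  (h (m (w) (m (w) (t)))) : B
        (t) : A
      (h (t)) : B
            (w) : B
          (f (w)) : A
        (h (f (w))) : B
        (w) : B
      (g (h (f (w))) (w)) : ✗ arg 0 at [1, 0, 1, 0] has sort B, expected A
      (t) : A
    (h (t)) : B

ill-sorted at position [1, 0, 1, 0]: expected A, got B


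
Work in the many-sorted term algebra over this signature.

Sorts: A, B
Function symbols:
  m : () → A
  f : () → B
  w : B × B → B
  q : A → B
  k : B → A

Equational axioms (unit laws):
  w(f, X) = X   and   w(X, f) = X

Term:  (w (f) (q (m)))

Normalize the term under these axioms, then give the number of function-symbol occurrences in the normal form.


1. (w (f) (q (m)))  →  (q (m))
normal form: (q (m))

size = 2


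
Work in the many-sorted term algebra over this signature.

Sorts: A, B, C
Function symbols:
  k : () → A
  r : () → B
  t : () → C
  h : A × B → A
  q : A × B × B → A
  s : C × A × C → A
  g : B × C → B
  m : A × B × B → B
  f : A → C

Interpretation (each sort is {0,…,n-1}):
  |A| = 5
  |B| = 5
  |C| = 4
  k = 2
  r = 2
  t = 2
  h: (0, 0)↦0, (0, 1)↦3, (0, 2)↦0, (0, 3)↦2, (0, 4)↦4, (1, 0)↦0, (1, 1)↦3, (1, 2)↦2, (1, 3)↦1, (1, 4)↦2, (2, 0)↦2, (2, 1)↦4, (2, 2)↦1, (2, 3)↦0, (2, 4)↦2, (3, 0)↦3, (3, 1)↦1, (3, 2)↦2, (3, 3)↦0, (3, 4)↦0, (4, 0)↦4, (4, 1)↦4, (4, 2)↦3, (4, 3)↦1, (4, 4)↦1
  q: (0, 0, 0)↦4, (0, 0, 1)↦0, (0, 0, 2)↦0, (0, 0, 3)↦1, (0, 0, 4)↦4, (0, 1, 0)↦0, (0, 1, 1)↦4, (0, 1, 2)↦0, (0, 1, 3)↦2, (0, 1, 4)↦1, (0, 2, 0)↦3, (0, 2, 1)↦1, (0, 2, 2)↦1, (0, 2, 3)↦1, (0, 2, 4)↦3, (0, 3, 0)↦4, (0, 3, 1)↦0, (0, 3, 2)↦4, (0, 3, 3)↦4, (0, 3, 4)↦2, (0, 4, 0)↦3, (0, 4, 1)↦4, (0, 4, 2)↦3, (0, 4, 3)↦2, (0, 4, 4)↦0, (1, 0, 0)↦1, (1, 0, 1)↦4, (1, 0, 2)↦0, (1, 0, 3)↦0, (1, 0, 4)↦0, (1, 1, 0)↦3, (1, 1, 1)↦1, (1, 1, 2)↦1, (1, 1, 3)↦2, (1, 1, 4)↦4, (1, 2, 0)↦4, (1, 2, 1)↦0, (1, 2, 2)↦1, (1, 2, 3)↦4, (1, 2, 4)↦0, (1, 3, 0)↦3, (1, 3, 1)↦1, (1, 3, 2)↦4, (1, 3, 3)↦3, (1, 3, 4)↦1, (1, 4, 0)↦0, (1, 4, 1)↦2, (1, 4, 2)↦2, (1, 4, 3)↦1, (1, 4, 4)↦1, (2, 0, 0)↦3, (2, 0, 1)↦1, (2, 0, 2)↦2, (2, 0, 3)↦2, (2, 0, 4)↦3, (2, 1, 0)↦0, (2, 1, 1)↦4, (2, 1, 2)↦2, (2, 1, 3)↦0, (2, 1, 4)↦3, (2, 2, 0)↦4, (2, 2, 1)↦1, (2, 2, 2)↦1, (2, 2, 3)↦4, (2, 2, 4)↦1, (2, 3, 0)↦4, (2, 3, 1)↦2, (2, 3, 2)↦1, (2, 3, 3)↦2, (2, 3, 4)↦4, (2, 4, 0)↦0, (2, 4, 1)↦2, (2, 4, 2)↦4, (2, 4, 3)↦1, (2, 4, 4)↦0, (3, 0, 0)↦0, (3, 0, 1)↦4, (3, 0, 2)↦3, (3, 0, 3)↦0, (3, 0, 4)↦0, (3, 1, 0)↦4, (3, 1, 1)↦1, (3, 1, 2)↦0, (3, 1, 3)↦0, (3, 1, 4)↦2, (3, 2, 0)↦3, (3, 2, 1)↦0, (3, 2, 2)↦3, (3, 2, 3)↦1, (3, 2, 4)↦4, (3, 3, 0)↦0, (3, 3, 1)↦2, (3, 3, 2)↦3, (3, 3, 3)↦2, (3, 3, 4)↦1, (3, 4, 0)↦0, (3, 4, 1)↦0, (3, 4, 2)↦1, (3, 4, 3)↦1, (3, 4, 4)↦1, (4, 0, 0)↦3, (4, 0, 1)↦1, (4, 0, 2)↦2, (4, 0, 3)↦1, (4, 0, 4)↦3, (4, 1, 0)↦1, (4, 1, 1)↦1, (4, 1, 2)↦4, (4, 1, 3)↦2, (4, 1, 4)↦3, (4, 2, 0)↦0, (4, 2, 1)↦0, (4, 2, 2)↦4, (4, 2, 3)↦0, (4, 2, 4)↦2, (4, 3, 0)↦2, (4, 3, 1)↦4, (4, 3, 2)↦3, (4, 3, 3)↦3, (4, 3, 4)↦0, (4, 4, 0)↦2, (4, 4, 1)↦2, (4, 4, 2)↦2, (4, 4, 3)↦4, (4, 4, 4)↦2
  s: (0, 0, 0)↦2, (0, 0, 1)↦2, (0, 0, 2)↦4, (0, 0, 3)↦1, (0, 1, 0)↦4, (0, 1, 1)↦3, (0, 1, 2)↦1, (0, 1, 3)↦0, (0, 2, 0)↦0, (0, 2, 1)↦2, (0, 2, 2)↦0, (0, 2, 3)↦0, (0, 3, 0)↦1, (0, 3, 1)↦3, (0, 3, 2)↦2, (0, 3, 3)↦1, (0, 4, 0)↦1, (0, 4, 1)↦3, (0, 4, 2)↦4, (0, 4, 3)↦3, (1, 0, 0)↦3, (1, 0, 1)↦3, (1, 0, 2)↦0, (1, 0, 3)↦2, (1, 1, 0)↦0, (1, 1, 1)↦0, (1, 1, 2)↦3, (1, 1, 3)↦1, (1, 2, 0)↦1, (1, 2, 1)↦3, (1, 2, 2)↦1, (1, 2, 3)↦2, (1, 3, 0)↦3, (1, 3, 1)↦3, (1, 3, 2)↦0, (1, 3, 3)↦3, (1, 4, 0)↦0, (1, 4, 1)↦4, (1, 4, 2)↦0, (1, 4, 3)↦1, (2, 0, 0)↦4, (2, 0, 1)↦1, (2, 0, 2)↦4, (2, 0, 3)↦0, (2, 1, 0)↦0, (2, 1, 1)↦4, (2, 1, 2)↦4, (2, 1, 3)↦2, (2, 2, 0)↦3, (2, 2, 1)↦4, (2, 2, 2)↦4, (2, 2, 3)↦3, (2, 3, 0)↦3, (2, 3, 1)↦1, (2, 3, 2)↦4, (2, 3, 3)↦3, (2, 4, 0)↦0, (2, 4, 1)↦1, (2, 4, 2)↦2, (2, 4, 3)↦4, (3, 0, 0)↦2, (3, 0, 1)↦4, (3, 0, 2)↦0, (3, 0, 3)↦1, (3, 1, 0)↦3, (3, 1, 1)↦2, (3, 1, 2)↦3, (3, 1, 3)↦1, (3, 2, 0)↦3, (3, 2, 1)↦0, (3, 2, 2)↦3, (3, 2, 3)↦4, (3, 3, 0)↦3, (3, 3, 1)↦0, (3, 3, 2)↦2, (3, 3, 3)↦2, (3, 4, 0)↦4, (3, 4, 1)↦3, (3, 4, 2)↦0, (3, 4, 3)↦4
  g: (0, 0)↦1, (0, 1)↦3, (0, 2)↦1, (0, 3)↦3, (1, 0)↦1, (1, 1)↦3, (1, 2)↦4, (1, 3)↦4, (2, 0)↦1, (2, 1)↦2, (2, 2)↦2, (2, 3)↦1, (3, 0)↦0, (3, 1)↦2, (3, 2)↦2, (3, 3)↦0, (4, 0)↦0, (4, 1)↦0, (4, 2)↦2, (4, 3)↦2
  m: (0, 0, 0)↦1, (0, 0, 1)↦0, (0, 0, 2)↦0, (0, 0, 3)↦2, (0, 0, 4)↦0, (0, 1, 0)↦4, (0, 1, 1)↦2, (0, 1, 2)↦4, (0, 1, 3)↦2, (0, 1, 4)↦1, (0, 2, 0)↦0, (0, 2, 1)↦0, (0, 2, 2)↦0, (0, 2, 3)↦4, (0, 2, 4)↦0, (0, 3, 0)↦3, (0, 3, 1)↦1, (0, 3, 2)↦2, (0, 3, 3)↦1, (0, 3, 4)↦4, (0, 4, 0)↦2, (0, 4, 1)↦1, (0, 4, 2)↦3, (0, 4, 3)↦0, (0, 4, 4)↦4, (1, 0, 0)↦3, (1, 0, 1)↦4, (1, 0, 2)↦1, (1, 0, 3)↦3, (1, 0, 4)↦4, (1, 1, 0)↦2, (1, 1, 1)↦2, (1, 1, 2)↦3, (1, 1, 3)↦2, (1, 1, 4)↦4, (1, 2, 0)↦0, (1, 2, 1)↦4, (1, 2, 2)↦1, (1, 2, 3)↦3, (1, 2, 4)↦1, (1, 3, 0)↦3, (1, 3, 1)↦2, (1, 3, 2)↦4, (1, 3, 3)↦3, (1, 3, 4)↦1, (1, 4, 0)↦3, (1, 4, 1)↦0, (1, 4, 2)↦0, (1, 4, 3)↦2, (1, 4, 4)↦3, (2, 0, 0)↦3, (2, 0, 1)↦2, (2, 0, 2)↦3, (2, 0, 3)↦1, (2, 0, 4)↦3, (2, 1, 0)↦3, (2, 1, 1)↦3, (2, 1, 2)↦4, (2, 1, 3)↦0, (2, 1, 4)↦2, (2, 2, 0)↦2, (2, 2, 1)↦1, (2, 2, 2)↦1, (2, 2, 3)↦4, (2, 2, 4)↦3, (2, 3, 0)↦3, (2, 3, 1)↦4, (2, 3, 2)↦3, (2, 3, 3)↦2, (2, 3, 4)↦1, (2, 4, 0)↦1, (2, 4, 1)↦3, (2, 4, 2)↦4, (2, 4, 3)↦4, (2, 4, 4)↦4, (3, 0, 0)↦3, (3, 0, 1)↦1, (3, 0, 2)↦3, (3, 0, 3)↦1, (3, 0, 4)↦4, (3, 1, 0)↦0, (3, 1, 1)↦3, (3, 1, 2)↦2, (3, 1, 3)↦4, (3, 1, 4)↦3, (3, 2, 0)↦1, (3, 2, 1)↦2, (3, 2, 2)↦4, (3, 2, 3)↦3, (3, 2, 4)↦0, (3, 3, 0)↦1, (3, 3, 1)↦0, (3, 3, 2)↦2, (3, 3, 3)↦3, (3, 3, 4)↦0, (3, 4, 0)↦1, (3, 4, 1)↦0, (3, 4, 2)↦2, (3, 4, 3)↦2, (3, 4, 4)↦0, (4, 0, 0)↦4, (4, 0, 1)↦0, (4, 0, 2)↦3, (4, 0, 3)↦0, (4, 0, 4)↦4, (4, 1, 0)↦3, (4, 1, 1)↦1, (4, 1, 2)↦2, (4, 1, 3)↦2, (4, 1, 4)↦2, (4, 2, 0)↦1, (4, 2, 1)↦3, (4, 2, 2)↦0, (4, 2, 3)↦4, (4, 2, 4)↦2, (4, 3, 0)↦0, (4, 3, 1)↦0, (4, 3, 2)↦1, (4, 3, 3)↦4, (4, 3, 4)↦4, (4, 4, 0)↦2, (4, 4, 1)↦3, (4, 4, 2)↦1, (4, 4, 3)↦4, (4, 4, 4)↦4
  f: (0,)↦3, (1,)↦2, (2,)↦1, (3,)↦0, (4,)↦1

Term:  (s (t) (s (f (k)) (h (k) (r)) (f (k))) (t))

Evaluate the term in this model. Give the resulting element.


value = 4

  t = 2
  k = 2
  (f (k)) = f(2,) = 1
  k = 2
  r = 2
  (h (k) (r)) = h(2, 2) = 1
  k = 2
  (f (k)) = f(2,) = 1
  (s (f (k)) (h (k) (r)) (f (k))) = s(1, 1, 1) = 0
  t = 2
  (s (t) (s (f (k)) (h (k) (r)) (f (k))) (t)) = s(2, 0, 2) = 4
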